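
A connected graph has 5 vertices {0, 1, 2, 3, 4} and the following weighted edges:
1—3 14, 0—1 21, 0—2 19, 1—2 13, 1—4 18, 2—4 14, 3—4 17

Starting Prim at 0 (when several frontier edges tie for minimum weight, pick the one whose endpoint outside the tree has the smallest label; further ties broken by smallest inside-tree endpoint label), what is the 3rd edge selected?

Prim, starting at 0.
Step 1: cheapest edge leaving the tree is 0—2 (19); add 2.
Step 2: cheapest edge leaving the tree is 1—2 (13); add 1.
Step 3: cheapest edge leaving the tree is 1—3 (14); add 3.
Step 4: cheapest edge leaving the tree is 2—4 (14); add 4.
The 3rd edge added is 1—3.

1-3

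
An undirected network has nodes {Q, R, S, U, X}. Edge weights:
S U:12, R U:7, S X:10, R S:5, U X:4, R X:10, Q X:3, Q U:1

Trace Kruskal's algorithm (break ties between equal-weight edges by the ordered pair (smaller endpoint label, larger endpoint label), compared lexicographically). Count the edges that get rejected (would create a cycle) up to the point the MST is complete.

Kruskal's algorithm — process edges by increasing weight (ties by edge label):
Q U (1): add — endpoints in different components.
Q X (3): add — endpoints in different components.
U X (4): skip — U and X already connected.
R S (5): add — endpoints in different components.
R U (7): add — endpoints in different components.
Edges rejected before the tree was complete: 1.

1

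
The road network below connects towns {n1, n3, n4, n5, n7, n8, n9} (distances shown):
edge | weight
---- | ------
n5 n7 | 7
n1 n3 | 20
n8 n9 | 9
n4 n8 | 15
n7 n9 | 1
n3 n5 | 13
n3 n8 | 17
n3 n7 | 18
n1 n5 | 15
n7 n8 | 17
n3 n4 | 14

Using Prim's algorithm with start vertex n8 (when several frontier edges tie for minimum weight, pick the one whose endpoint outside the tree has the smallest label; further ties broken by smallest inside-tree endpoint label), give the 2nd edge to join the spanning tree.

n7-n9

Grow the tree from n8 using Prim:
Step 1: frontier [n8 n9 9, n4 n8 15, n3 n8 17, n7 n8 17] → take n8 n9 (9); add n9.
Step 2: frontier [n4 n8 15, n3 n8 17, n7 n8 17, n7 n9 1] → take n7 n9 (1); add n7.
Step 3: frontier [n5 n7 7, n3 n7 18, n4 n8 15, n3 n8 17] → take n5 n7 (7); add n5.
Step 4: frontier [n3 n5 13, n1 n5 15, n3 n7 18, n4 n8 15, n3 n8 17] → take n3 n5 (13); add n3.
Step 5: frontier [n3 n4 14, n1 n3 20, n1 n5 15, n4 n8 15] → take n3 n4 (14); add n4.
Step 6: frontier [n1 n3 20, n1 n5 15] → take n1 n5 (15); add n1.
The 2nd edge added is n7 n9.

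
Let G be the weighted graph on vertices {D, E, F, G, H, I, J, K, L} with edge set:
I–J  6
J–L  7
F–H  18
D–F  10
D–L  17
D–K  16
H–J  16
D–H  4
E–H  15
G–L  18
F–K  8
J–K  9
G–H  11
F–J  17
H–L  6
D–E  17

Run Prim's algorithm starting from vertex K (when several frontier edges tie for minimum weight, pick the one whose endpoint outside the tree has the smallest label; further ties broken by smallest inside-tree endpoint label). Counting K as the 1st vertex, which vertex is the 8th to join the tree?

Prim, starting at K.
Step 1: cheapest edge leaving the tree is F–K (8); add F.
Step 2: cheapest edge leaving the tree is J–K (9); add J.
Step 3: cheapest edge leaving the tree is I–J (6); add I.
Step 4: cheapest edge leaving the tree is J–L (7); add L.
Step 5: cheapest edge leaving the tree is H–L (6); add H.
Step 6: cheapest edge leaving the tree is D–H (4); add D.
Step 7: cheapest edge leaving the tree is G–H (11); add G.
Step 8: cheapest edge leaving the tree is E–H (15); add E.
Vertex order: K, F, J, I, L, H, D, G, E. The 8th vertex is G.

G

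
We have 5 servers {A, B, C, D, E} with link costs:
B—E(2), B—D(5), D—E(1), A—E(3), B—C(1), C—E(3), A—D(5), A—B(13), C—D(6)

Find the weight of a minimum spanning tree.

Grow the tree from A using Prim:
Step 1: cheapest edge leaving the tree is A—E (3); add E.
Step 2: cheapest edge leaving the tree is D—E (1); add D.
Step 3: cheapest edge leaving the tree is B—E (2); add B.
Step 4: cheapest edge leaving the tree is B—C (1); add C.
MST edges: A—E, D—E, B—E, B—C; total weight 3+1+2+1 = 7.

7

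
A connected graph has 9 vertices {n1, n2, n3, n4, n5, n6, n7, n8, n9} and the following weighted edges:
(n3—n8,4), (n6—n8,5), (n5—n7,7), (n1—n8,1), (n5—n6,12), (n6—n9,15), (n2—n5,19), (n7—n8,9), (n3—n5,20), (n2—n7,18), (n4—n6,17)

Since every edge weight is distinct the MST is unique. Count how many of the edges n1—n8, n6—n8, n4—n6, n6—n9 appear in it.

Sort edges by weight, then run Kruskal:
n1—n8 (1): add — endpoints in different components.
n3—n8 (4): add — endpoints in different components.
n6—n8 (5): add — endpoints in different components.
n5—n7 (7): add — endpoints in different components.
n7—n8 (9): add — endpoints in different components.
n5—n6 (12): skip — n5 and n6 already connected.
n6—n9 (15): add — endpoints in different components.
n4—n6 (17): add — endpoints in different components.
n2—n7 (18): add — endpoints in different components.
MST edge set: {n1—n8, n3—n8, n6—n8, n5—n7, n7—n8, n6—n9, n4—n6, n2—n7}.
Of the listed edges, {n1—n8, n6—n8, n4—n6, n6—n9} are in the MST → 4.

4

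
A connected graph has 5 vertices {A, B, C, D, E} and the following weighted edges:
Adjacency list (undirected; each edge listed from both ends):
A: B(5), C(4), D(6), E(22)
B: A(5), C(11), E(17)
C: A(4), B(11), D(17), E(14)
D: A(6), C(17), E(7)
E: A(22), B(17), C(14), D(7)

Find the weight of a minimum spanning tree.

22

Kruskal's algorithm — process edges by increasing weight (ties by edge label):
A C (4): add — endpoints in different components.
A B (5): add — endpoints in different components.
A D (6): add — endpoints in different components.
D E (7): add — endpoints in different components.
MST edges: A C, A B, A D, D E; total weight 4+5+6+7 = 22.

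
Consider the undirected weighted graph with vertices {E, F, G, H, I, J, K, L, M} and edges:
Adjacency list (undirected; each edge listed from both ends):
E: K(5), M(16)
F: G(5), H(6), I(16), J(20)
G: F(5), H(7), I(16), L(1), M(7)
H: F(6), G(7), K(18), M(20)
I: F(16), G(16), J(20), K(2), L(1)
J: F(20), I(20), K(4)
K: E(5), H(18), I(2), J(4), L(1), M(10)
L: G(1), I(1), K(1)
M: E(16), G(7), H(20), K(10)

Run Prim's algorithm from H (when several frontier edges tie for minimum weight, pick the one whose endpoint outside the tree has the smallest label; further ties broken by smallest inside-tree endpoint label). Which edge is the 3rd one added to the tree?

G-L

Prim, starting at H.
Step 1: cheapest edge leaving the tree is F—H (6); add F.
Step 2: cheapest edge leaving the tree is F—G (5); add G.
Step 3: cheapest edge leaving the tree is G—L (1); add L.
Step 4: cheapest edge leaving the tree is I—L (1); add I.
Step 5: cheapest edge leaving the tree is K—L (1); add K.
Step 6: cheapest edge leaving the tree is J—K (4); add J.
Step 7: cheapest edge leaving the tree is E—K (5); add E.
Step 8: cheapest edge leaving the tree is G—M (7); add M.
The 3rd edge added is G—L.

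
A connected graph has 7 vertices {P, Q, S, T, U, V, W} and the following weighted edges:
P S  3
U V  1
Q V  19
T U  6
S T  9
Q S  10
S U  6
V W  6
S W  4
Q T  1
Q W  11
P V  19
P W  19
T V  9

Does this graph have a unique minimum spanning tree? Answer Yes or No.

No

Kruskal: consider edges lightest-first.
Q T (1): add — endpoints in different components.
U V (1): add — endpoints in different components.
P S (3): add — endpoints in different components.
S W (4): add — endpoints in different components.
S U (6): add — endpoints in different components.
T U (6): add — endpoints in different components.
Non-tree edge V W has weight 6, equal to the heaviest edge on its tree cycle — swapping gives another MST of the same weight. Not unique.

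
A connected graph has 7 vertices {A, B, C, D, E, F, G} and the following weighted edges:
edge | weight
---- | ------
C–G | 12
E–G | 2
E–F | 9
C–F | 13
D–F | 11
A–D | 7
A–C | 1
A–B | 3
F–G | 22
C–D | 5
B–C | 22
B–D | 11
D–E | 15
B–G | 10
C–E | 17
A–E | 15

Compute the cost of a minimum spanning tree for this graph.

30

Kruskal: consider edges lightest-first.
A–C (1): add. Components now {A,C} {B} {D} {E} {F} {G}
E–G (2): add. Components now {A,C} {B} {D} {E,G} {F}
A–B (3): add. Components now {A,B,C} {D} {E,G} {F}
C–D (5): add. Components now {A,B,C,D} {E,G} {F}
A–D (7): skip — A and D already connected.
E–F (9): add. Components now {A,B,C,D} {E,F,G}
B–G (10): add. Components now {A,B,C,D,E,F,G}
MST edges: A–C, E–G, A–B, C–D, E–F, B–G; total weight 1+2+3+5+9+10 = 30.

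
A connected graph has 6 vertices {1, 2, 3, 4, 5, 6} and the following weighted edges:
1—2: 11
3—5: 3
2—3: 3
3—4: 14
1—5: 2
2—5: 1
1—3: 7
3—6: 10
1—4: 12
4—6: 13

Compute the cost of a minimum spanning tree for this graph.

28

Kruskal's algorithm — process edges by increasing weight (ties by edge label):
2—5 (1): add. Components now {1} {2,5} {3} {4} {6}
1—5 (2): add. Components now {1,2,5} {3} {4} {6}
2—3 (3): add. Components now {1,2,3,5} {4} {6}
3—5 (3): skip — 3 and 5 already connected.
1—3 (7): skip — 1 and 3 already connected.
3—6 (10): add. Components now {1,2,3,5,6} {4}
1—2 (11): skip — 1 and 2 already connected.
1—4 (12): add. Components now {1,2,3,4,5,6}
MST edges: 2—5, 1—5, 2—3, 3—6, 1—4; total weight 1+2+3+10+12 = 28.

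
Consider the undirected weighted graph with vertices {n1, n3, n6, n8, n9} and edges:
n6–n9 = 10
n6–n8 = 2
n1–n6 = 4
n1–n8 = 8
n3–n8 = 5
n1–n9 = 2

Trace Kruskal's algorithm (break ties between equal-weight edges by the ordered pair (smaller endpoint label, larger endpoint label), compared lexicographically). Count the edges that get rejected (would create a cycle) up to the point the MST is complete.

Kruskal's algorithm — process edges by increasing weight (ties by edge label):
n1–n9 (2): add — endpoints in different components.
n6–n8 (2): add — endpoints in different components.
n1–n6 (4): add — endpoints in different components.
n3–n8 (5): add — endpoints in different components.
Edges rejected before the tree was complete: 0.

0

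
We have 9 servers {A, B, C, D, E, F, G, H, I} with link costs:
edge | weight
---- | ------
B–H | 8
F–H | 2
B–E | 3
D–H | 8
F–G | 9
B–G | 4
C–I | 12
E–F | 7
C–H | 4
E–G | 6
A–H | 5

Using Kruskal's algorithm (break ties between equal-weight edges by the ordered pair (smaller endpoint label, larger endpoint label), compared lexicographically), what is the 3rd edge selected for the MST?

B-G

Kruskal: consider edges lightest-first.
F–H (2): add — endpoints in different components.
B–E (3): add — endpoints in different components.
B–G (4): add — endpoints in different components.
C–H (4): add — endpoints in different components.
A–H (5): add — endpoints in different components.
E–G (6): skip — E and G already connected.
E–F (7): add — endpoints in different components.
B–H (8): skip — B and H already connected.
D–H (8): add — endpoints in different components.
F–G (9): skip — F and G already connected.
C–I (12): add — endpoints in different components.
The 3rd edge added is B–G.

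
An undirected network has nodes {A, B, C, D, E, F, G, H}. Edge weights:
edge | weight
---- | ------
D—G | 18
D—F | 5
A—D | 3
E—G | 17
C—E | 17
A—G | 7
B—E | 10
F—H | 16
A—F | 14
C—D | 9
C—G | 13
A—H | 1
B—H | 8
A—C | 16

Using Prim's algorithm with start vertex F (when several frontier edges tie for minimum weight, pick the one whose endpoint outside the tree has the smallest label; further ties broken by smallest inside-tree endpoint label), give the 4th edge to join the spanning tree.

Prim's algorithm from F:
Step 1: cheapest edge leaving the tree is D—F (5); add D.
Step 2: cheapest edge leaving the tree is A—D (3); add A.
Step 3: cheapest edge leaving the tree is A—H (1); add H.
Step 4: cheapest edge leaving the tree is A—G (7); add G.
Step 5: cheapest edge leaving the tree is B—H (8); add B.
Step 6: cheapest edge leaving the tree is C—D (9); add C.
Step 7: cheapest edge leaving the tree is B—E (10); add E.
The 4th edge added is A—G.

A-G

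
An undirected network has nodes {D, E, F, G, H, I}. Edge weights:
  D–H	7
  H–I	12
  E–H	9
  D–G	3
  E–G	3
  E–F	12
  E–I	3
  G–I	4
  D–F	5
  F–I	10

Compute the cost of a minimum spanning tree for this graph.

21

Kruskal's algorithm — process edges by increasing weight (ties by edge label):
D–G (3): add. Components now {D,G} {E} {F} {H} {I}
E–G (3): add. Components now {D,E,G} {F} {H} {I}
E–I (3): add. Components now {D,E,G,I} {F} {H}
G–I (4): skip — G and I already connected.
D–F (5): add. Components now {D,E,F,G,I} {H}
D–H (7): add. Components now {D,E,F,G,H,I}
MST edges: D–G, E–G, E–I, D–F, D–H; total weight 3+3+3+5+7 = 21.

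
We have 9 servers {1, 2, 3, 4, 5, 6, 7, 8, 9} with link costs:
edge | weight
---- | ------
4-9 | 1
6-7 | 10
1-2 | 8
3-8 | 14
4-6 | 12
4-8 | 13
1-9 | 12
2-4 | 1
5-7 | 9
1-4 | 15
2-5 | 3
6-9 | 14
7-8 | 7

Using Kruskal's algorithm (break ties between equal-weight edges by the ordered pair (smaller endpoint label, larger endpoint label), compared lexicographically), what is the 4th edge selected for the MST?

Sort edges by weight, then run Kruskal:
2-4 (1): add — endpoints in different components.
4-9 (1): add — endpoints in different components.
2-5 (3): add — endpoints in different components.
7-8 (7): add — endpoints in different components.
1-2 (8): add — endpoints in different components.
5-7 (9): add — endpoints in different components.
6-7 (10): add — endpoints in different components.
1-9 (12): skip — 1 and 9 already connected.
4-6 (12): skip — 4 and 6 already connected.
4-8 (13): skip — 4 and 8 already connected.
3-8 (14): add — endpoints in different components.
The 4th edge added is 7-8.

7-8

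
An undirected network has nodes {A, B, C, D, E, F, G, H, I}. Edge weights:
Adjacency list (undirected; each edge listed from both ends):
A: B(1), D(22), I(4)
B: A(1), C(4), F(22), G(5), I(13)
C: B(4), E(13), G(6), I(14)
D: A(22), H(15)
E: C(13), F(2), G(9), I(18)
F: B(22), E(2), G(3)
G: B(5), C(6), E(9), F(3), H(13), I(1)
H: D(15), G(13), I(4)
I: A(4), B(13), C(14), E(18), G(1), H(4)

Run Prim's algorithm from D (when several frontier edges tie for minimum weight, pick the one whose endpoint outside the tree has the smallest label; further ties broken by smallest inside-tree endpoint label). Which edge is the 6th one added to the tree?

Grow the tree from D using Prim:
Step 1: cheapest edge leaving the tree is D–H (15); add H.
Step 2: cheapest edge leaving the tree is H–I (4); add I.
Step 3: cheapest edge leaving the tree is G–I (1); add G.
Step 4: cheapest edge leaving the tree is F–G (3); add F.
Step 5: cheapest edge leaving the tree is E–F (2); add E.
Step 6: cheapest edge leaving the tree is A–I (4); add A.
Step 7: cheapest edge leaving the tree is A–B (1); add B.
Step 8: cheapest edge leaving the tree is B–C (4); add C.
The 6th edge added is A–I.

A-I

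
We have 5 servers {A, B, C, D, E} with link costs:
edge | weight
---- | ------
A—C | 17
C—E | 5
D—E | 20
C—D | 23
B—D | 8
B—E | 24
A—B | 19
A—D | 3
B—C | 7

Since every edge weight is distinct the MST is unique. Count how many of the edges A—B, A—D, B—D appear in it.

Kruskal's algorithm — process edges by increasing weight (ties by edge label):
A—D (3): add. Components now {A,D} {B} {C} {E}
C—E (5): add. Components now {A,D} {B} {C,E}
B—C (7): add. Components now {A,D} {B,C,E}
B—D (8): add. Components now {A,B,C,D,E}
MST edge set: {A—D, C—E, B—C, B—D}.
Of the listed edges, {A—D, B—D} are in the MST → 2.

2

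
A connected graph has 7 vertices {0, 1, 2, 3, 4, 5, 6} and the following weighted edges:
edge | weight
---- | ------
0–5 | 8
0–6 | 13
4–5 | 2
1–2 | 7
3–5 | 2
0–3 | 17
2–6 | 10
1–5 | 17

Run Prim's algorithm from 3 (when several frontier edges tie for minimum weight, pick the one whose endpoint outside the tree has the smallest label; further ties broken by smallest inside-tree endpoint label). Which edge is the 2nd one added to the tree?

4-5

Prim's algorithm from 3:
Step 1: frontier [3–5 2, 0–3 17] → take 3–5 (2); add 5.
Step 2: frontier [0–3 17, 4–5 2, 0–5 8, 1–5 17] → take 4–5 (2); add 4.
Step 3: frontier [0–3 17, 0–5 8, 1–5 17] → take 0–5 (8); add 0.
Step 4: frontier [0–6 13, 1–5 17] → take 0–6 (13); add 6.
Step 5: frontier [1–5 17, 2–6 10] → take 2–6 (10); add 2.
Step 6: frontier [1–2 7, 1–5 17] → take 1–2 (7); add 1.
The 2nd edge added is 4–5.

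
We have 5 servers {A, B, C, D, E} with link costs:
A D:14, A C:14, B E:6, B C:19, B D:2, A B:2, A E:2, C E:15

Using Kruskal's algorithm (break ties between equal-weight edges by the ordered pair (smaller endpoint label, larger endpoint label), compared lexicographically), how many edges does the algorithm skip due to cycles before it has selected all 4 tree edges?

1

Sort edges by weight, then run Kruskal:
A B (2): add. Components now {A,B} {C} {D} {E}
A E (2): add. Components now {A,B,E} {C} {D}
B D (2): add. Components now {A,B,D,E} {C}
B E (6): skip — B and E already connected.
A C (14): add. Components now {A,B,C,D,E}
Edges rejected before the tree was complete: 1.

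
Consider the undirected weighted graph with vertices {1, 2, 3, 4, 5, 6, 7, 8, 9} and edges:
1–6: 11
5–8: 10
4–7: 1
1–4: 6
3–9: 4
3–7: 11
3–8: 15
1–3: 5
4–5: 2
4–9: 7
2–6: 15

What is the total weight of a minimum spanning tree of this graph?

54

Sort edges by weight, then run Kruskal:
4–7 (1): add — endpoints in different components.
4–5 (2): add — endpoints in different components.
3–9 (4): add — endpoints in different components.
1–3 (5): add — endpoints in different components.
1–4 (6): add — endpoints in different components.
4–9 (7): skip — 4 and 9 already connected.
5–8 (10): add — endpoints in different components.
1–6 (11): add — endpoints in different components.
3–7 (11): skip — 3 and 7 already connected.
2–6 (15): add — endpoints in different components.
MST edges: 4–7, 4–5, 3–9, 1–3, 1–4, 5–8, 1–6, 2–6; total weight 1+2+4+5+6+10+11+15 = 54.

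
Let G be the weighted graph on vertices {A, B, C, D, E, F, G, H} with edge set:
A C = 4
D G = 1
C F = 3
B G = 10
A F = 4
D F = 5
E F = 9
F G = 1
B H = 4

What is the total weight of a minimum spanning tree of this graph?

32

Kruskal: consider edges lightest-first.
D G (1): add — endpoints in different components.
F G (1): add — endpoints in different components.
C F (3): add — endpoints in different components.
A C (4): add — endpoints in different components.
A F (4): skip — A and F already connected.
B H (4): add — endpoints in different components.
D F (5): skip — D and F already connected.
E F (9): add — endpoints in different components.
B G (10): add — endpoints in different components.
MST edges: D G, F G, C F, A C, B H, E F, B G; total weight 1+1+3+4+4+9+10 = 32.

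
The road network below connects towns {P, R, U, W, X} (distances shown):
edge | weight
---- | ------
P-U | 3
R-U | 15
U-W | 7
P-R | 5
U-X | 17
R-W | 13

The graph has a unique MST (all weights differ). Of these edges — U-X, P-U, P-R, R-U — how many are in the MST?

Kruskal's algorithm — process edges by increasing weight (ties by edge label):
P-U (3): add. Components now {P,U} {W} {R} {X}
P-R (5): add. Components now {P,R,U} {W} {X}
U-W (7): add. Components now {P,R,U,W} {X}
R-W (13): skip — W and R already connected.
R-U (15): skip — U and R already connected.
U-X (17): add. Components now {P,R,U,W,X}
MST edge set: {P-U, P-R, U-W, U-X}.
Of the listed edges, {U-X, P-U, P-R} are in the MST → 3.

3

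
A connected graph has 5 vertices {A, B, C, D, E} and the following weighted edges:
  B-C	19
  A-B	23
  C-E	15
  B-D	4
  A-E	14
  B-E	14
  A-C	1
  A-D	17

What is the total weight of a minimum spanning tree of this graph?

33

Prim, starting at A.
Step 1: frontier [A-C 1, A-E 14, A-D 17, A-B 23] → take A-C (1); add C.
Step 2: frontier [A-E 14, A-D 17, A-B 23, C-E 15, B-C 19] → take A-E (14); add E.
Step 3: frontier [A-D 17, A-B 23, B-C 19, B-E 14] → take B-E (14); add B.
Step 4: frontier [A-D 17, B-D 4] → take B-D (4); add D.
MST edges: A-C, A-E, B-E, B-D; total weight 1+14+14+4 = 33.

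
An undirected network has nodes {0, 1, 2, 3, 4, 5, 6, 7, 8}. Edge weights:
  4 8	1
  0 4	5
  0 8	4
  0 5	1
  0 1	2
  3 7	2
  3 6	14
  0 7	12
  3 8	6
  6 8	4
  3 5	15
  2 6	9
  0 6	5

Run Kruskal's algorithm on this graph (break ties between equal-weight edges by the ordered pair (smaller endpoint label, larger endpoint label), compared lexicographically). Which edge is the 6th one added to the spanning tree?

6-8

Sort edges by weight, then run Kruskal:
0 5 (1): add — endpoints in different components.
4 8 (1): add — endpoints in different components.
0 1 (2): add — endpoints in different components.
3 7 (2): add — endpoints in different components.
0 8 (4): add — endpoints in different components.
6 8 (4): add — endpoints in different components.
0 4 (5): skip — 0 and 4 already connected.
0 6 (5): skip — 0 and 6 already connected.
3 8 (6): add — endpoints in different components.
2 6 (9): add — endpoints in different components.
The 6th edge added is 6 8.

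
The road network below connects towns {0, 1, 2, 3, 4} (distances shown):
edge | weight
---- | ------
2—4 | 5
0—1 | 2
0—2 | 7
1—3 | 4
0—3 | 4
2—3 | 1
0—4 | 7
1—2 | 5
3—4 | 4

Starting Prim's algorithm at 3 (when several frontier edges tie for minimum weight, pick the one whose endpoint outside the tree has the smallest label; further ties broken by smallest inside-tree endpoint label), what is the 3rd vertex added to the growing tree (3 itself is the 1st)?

0

Grow the tree from 3 using Prim:
Step 1: cheapest edge leaving the tree is 2—3 (1); add 2.
Step 2: cheapest edge leaving the tree is 0—3 (4); add 0.
Step 3: cheapest edge leaving the tree is 0—1 (2); add 1.
Step 4: cheapest edge leaving the tree is 3—4 (4); add 4.
Vertex order: 3, 2, 0, 1, 4. The 3rd vertex is 0.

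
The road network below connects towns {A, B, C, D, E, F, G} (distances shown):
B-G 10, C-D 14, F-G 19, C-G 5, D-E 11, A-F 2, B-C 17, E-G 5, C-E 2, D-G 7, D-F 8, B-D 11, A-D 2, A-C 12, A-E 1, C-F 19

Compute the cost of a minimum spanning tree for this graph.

22

Sort edges by weight, then run Kruskal:
A-E (1): add — endpoints in different components.
A-D (2): add — endpoints in different components.
A-F (2): add — endpoints in different components.
C-E (2): add — endpoints in different components.
C-G (5): add — endpoints in different components.
E-G (5): skip — E and G already connected.
D-G (7): skip — D and G already connected.
D-F (8): skip — D and F already connected.
B-G (10): add — endpoints in different components.
MST edges: A-E, A-D, A-F, C-E, C-G, B-G; total weight 1+2+2+2+5+10 = 22.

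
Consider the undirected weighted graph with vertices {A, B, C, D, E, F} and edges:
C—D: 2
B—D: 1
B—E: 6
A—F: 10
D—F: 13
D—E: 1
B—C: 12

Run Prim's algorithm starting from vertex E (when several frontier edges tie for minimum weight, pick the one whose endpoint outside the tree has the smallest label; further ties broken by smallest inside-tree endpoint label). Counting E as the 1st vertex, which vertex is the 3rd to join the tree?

Prim, starting at E.
Step 1: cheapest edge leaving the tree is D—E (1); add D.
Step 2: cheapest edge leaving the tree is B—D (1); add B.
Step 3: cheapest edge leaving the tree is C—D (2); add C.
Step 4: cheapest edge leaving the tree is D—F (13); add F.
Step 5: cheapest edge leaving the tree is A—F (10); add A.
Vertex order: E, D, B, C, F, A. The 3rd vertex is B.

B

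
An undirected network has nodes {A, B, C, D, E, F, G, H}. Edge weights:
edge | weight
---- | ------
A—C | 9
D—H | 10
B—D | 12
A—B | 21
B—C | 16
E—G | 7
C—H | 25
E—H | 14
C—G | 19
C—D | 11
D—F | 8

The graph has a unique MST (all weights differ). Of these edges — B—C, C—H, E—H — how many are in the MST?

Kruskal: consider edges lightest-first.
E—G (7): add — endpoints in different components.
D—F (8): add — endpoints in different components.
A—C (9): add — endpoints in different components.
D—H (10): add — endpoints in different components.
C—D (11): add — endpoints in different components.
B—D (12): add — endpoints in different components.
E—H (14): add — endpoints in different components.
MST edge set: {E—G, D—F, A—C, D—H, C—D, B—D, E—H}.
Of the listed edges, {E—H} are in the MST → 1.

1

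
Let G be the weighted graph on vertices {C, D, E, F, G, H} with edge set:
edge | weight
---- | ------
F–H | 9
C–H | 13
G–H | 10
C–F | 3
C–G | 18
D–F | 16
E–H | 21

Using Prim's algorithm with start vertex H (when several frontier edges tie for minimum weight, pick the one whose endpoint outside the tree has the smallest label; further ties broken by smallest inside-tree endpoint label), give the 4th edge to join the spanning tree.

D-F

Grow the tree from H using Prim:
Step 1: cheapest edge leaving the tree is F–H (9); add F.
Step 2: cheapest edge leaving the tree is C–F (3); add C.
Step 3: cheapest edge leaving the tree is G–H (10); add G.
Step 4: cheapest edge leaving the tree is D–F (16); add D.
Step 5: cheapest edge leaving the tree is E–H (21); add E.
The 4th edge added is D–F.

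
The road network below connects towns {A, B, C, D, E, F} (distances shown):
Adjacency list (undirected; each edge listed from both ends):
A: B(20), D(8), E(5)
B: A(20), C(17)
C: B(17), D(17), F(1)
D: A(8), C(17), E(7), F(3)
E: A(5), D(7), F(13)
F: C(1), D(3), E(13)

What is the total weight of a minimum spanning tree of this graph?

Prim, starting at F.
Step 1: cheapest edge leaving the tree is C—F (1); add C.
Step 2: cheapest edge leaving the tree is D—F (3); add D.
Step 3: cheapest edge leaving the tree is D—E (7); add E.
Step 4: cheapest edge leaving the tree is A—E (5); add A.
Step 5: cheapest edge leaving the tree is B—C (17); add B.
MST edges: C—F, D—F, D—E, A—E, B—C; total weight 1+3+7+5+17 = 33.

33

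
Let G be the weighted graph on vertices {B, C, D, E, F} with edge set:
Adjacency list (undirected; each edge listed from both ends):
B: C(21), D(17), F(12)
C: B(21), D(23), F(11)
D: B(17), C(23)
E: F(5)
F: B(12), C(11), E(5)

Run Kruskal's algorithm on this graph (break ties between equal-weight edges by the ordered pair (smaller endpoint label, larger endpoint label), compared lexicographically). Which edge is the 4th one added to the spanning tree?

Kruskal: consider edges lightest-first.
E—F (5): add. Components now {B} {C} {D} {E,F}
C—F (11): add. Components now {B} {C,E,F} {D}
B—F (12): add. Components now {B,C,E,F} {D}
B—D (17): add. Components now {B,C,D,E,F}
The 4th edge added is B—D.

B-D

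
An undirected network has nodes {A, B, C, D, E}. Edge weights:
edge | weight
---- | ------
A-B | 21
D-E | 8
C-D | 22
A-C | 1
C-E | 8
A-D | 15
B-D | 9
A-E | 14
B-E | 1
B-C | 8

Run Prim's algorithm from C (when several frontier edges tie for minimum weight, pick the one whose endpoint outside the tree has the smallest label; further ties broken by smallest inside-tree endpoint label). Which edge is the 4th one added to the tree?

Grow the tree from C using Prim:
Step 1: cheapest edge leaving the tree is A-C (1); add A.
Step 2: cheapest edge leaving the tree is B-C (8); add B.
Step 3: cheapest edge leaving the tree is B-E (1); add E.
Step 4: cheapest edge leaving the tree is D-E (8); add D.
The 4th edge added is D-E.

D-E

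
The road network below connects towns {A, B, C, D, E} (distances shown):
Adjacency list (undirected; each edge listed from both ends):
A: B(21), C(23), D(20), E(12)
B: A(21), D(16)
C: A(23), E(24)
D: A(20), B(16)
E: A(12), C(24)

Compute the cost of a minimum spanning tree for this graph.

Kruskal: consider edges lightest-first.
A—E (12): add. Components now {A,E} {B} {C} {D}
B—D (16): add. Components now {A,E} {B,D} {C}
A—D (20): add. Components now {A,B,D,E} {C}
A—B (21): skip — A and B already connected.
A—C (23): add. Components now {A,B,C,D,E}
MST edges: A—E, B—D, A—D, A—C; total weight 12+16+20+23 = 71.

71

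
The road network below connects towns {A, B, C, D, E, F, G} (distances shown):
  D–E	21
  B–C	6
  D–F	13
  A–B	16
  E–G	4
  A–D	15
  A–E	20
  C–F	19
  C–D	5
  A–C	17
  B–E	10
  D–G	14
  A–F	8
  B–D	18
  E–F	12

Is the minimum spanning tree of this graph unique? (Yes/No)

Kruskal's algorithm — process edges by increasing weight (ties by edge label):
E–G (4): add. Components now {A} {B} {C} {D} {E,G} {F}
C–D (5): add. Components now {A} {B} {C,D} {E,G} {F}
B–C (6): add. Components now {A} {B,C,D} {E,G} {F}
A–F (8): add. Components now {A,F} {B,C,D} {E,G}
B–E (10): add. Components now {A,F} {B,C,D,E,G}
E–F (12): add. Components now {A,B,C,D,E,F,G}
Every non-tree edge has weight strictly greater than the heaviest edge on the tree path between its endpoints, so the MST is unique.

Yes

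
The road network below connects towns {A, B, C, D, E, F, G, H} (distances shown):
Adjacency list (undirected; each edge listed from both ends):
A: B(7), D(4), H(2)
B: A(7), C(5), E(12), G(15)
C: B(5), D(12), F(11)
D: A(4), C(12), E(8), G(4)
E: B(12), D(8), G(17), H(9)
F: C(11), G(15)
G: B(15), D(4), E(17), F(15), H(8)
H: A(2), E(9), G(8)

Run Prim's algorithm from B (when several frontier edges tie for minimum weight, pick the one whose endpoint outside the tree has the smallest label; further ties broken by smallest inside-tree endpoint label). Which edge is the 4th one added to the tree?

A-D

Grow the tree from B using Prim:
Step 1: cheapest edge leaving the tree is B–C (5); add C.
Step 2: cheapest edge leaving the tree is A–B (7); add A.
Step 3: cheapest edge leaving the tree is A–H (2); add H.
Step 4: cheapest edge leaving the tree is A–D (4); add D.
Step 5: cheapest edge leaving the tree is D–G (4); add G.
Step 6: cheapest edge leaving the tree is D–E (8); add E.
Step 7: cheapest edge leaving the tree is C–F (11); add F.
The 4th edge added is A–D.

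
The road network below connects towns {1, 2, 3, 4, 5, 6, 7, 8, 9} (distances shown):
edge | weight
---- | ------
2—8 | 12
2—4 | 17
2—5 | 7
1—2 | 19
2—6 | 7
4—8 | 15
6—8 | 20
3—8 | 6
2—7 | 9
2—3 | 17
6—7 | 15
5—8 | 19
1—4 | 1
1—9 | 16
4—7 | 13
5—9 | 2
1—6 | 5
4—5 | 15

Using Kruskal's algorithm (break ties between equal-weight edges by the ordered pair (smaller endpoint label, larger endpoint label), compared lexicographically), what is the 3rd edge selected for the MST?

1-6

Kruskal's algorithm — process edges by increasing weight (ties by edge label):
1—4 (1): add — endpoints in different components.
5—9 (2): add — endpoints in different components.
1—6 (5): add — endpoints in different components.
3—8 (6): add — endpoints in different components.
2—5 (7): add — endpoints in different components.
2—6 (7): add — endpoints in different components.
2—7 (9): add — endpoints in different components.
2—8 (12): add — endpoints in different components.
The 3rd edge added is 1—6.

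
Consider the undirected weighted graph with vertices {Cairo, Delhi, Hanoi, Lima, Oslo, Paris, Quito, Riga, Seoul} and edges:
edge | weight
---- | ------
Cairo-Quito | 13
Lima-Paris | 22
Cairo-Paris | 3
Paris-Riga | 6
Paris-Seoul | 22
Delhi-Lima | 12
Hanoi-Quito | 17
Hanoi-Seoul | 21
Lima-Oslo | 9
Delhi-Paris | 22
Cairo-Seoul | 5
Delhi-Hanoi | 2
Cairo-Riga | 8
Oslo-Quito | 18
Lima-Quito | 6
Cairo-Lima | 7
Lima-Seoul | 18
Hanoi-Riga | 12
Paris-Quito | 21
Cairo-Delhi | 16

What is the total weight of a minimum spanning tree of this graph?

Grow the tree from Seoul using Prim:
Step 1: cheapest edge leaving the tree is Cairo-Seoul (5); add Cairo.
Step 2: cheapest edge leaving the tree is Cairo-Paris (3); add Paris.
Step 3: cheapest edge leaving the tree is Paris-Riga (6); add Riga.
Step 4: cheapest edge leaving the tree is Cairo-Lima (7); add Lima.
Step 5: cheapest edge leaving the tree is Lima-Quito (6); add Quito.
Step 6: cheapest edge leaving the tree is Lima-Oslo (9); add Oslo.
Step 7: cheapest edge leaving the tree is Delhi-Lima (12); add Delhi.
Step 8: cheapest edge leaving the tree is Delhi-Hanoi (2); add Hanoi.
MST edges: Cairo-Seoul, Cairo-Paris, Paris-Riga, Cairo-Lima, Lima-Quito, Lima-Oslo, Delhi-Lima, Delhi-Hanoi; total weight 5+3+6+7+6+9+12+2 = 50.

50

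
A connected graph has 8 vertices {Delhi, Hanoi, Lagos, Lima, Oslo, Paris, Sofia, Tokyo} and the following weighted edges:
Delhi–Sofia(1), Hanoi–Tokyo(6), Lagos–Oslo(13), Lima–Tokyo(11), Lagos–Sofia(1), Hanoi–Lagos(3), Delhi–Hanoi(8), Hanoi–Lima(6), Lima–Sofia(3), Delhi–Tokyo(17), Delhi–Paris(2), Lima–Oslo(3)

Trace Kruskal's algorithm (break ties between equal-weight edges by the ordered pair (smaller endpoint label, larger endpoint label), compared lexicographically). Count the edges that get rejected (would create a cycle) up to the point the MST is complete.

Kruskal's algorithm — process edges by increasing weight (ties by edge label):
Delhi–Sofia (1): add — endpoints in different components.
Lagos–Sofia (1): add — endpoints in different components.
Delhi–Paris (2): add — endpoints in different components.
Hanoi–Lagos (3): add — endpoints in different components.
Lima–Oslo (3): add — endpoints in different components.
Lima–Sofia (3): add — endpoints in different components.
Hanoi–Lima (6): skip — Lima and Hanoi already connected.
Hanoi–Tokyo (6): add — endpoints in different components.
Edges rejected before the tree was complete: 1.

1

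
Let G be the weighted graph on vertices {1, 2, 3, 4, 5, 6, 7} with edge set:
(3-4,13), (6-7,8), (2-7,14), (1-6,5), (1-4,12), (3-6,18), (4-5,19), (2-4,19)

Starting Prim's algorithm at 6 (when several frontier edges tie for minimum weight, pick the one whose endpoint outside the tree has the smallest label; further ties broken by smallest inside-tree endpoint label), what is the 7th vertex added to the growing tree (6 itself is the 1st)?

5

Prim's algorithm from 6:
Step 1: frontier [1-6 5, 6-7 8, 3-6 18] → take 1-6 (5); add 1.
Step 2: frontier [1-4 12, 6-7 8, 3-6 18] → take 6-7 (8); add 7.
Step 3: frontier [1-4 12, 3-6 18, 2-7 14] → take 1-4 (12); add 4.
Step 4: frontier [3-4 13, 2-4 19, 4-5 19, 3-6 18, 2-7 14] → take 3-4 (13); add 3.
Step 5: frontier [2-4 19, 4-5 19, 2-7 14] → take 2-7 (14); add 2.
Step 6: frontier [4-5 19] → take 4-5 (19); add 5.
Vertex order: 6, 1, 7, 4, 3, 2, 5. The 7th vertex is 5.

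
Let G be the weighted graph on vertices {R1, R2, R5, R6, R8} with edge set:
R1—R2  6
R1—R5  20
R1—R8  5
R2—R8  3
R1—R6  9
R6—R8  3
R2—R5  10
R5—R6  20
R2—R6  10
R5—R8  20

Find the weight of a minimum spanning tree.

21

Kruskal's algorithm — process edges by increasing weight (ties by edge label):
R2—R8 (3): add — endpoints in different components.
R6—R8 (3): add — endpoints in different components.
R1—R8 (5): add — endpoints in different components.
R1—R2 (6): skip — R1 and R2 already connected.
R1—R6 (9): skip — R1 and R6 already connected.
R2—R5 (10): add — endpoints in different components.
MST edges: R2—R8, R6—R8, R1—R8, R2—R5; total weight 3+3+5+10 = 21.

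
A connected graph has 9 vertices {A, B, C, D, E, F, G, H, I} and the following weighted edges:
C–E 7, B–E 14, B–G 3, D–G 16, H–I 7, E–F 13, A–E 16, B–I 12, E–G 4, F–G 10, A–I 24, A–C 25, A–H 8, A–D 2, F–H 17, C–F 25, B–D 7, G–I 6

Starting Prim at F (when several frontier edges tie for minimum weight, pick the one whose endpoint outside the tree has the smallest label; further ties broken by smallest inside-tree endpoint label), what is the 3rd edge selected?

Grow the tree from F using Prim:
Step 1: cheapest edge leaving the tree is F–G (10); add G.
Step 2: cheapest edge leaving the tree is B–G (3); add B.
Step 3: cheapest edge leaving the tree is E–G (4); add E.
Step 4: cheapest edge leaving the tree is G–I (6); add I.
Step 5: cheapest edge leaving the tree is C–E (7); add C.
Step 6: cheapest edge leaving the tree is B–D (7); add D.
Step 7: cheapest edge leaving the tree is A–D (2); add A.
Step 8: cheapest edge leaving the tree is H–I (7); add H.
The 3rd edge added is E–G.

E-G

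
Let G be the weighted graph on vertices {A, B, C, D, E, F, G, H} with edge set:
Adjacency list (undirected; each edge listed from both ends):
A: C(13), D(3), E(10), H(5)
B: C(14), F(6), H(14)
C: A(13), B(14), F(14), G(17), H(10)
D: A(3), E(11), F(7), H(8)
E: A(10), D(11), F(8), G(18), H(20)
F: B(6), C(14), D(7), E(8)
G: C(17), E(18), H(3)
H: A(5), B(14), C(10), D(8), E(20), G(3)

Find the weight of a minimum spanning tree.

42

Kruskal: consider edges lightest-first.
A–D (3): add — endpoints in different components.
G–H (3): add — endpoints in different components.
A–H (5): add — endpoints in different components.
B–F (6): add — endpoints in different components.
D–F (7): add — endpoints in different components.
D–H (8): skip — D and H already connected.
E–F (8): add — endpoints in different components.
A–E (10): skip — A and E already connected.
C–H (10): add — endpoints in different components.
MST edges: A–D, G–H, A–H, B–F, D–F, E–F, C–H; total weight 3+3+5+6+7+8+10 = 42.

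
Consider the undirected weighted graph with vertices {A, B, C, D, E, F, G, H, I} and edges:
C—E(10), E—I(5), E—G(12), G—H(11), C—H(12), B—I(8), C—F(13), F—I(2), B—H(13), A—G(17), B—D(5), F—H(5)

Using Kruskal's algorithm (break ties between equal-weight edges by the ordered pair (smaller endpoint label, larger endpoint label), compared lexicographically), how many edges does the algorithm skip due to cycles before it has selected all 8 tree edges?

4

Kruskal's algorithm — process edges by increasing weight (ties by edge label):
F—I (2): add — endpoints in different components.
B—D (5): add — endpoints in different components.
E—I (5): add — endpoints in different components.
F—H (5): add — endpoints in different components.
B—I (8): add — endpoints in different components.
C—E (10): add — endpoints in different components.
G—H (11): add — endpoints in different components.
C—H (12): skip — C and H already connected.
E—G (12): skip — E and G already connected.
B—H (13): skip — B and H already connected.
C—F (13): skip — C and F already connected.
A—G (17): add — endpoints in different components.
Edges rejected before the tree was complete: 4.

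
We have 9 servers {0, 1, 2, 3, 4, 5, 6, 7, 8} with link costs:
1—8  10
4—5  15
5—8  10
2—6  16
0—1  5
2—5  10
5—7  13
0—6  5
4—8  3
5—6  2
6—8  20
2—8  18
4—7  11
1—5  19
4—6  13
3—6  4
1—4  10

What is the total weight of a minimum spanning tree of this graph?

Kruskal's algorithm — process edges by increasing weight (ties by edge label):
5—6 (2): add — endpoints in different components.
4—8 (3): add — endpoints in different components.
3—6 (4): add — endpoints in different components.
0—1 (5): add — endpoints in different components.
0—6 (5): add — endpoints in different components.
1—4 (10): add — endpoints in different components.
1—8 (10): skip — 1 and 8 already connected.
2—5 (10): add — endpoints in different components.
5—8 (10): skip — 5 and 8 already connected.
4—7 (11): add — endpoints in different components.
MST edges: 5—6, 4—8, 3—6, 0—1, 0—6, 1—4, 2—5, 4—7; total weight 2+3+4+5+5+10+10+11 = 50.

50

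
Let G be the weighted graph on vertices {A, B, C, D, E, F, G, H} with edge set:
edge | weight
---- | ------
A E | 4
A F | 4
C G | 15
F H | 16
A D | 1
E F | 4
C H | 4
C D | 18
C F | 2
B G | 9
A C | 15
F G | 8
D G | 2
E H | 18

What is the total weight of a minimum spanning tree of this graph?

26

Grow the tree from G using Prim:
Step 1: cheapest edge leaving the tree is D G (2); add D.
Step 2: cheapest edge leaving the tree is A D (1); add A.
Step 3: cheapest edge leaving the tree is A E (4); add E.
Step 4: cheapest edge leaving the tree is A F (4); add F.
Step 5: cheapest edge leaving the tree is C F (2); add C.
Step 6: cheapest edge leaving the tree is C H (4); add H.
Step 7: cheapest edge leaving the tree is B G (9); add B.
MST edges: D G, A D, A E, A F, C F, C H, B G; total weight 2+1+4+4+2+4+9 = 26.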